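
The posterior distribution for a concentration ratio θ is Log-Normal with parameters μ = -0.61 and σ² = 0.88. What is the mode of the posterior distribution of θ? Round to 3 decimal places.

0.225

Mode = exp(μ − σ²) = exp(-1.49) = 0.225.
Mean = exp(μ + σ²/2) = exp(-0.170) = 0.844.
This is the posterior mode — the MAP estimate.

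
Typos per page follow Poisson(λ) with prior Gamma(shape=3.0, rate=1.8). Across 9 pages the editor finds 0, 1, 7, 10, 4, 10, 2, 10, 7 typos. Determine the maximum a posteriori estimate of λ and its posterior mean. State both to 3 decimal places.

Σ counts = 51. Posterior: Gamma(shape = 3.0+51 = 54.0, rate = 1.8+9 = 10.8).
Mode = (α−1)/β = 53.0/10.8 = 4.907.
Mean = α/β = 54.0/10.8 = 5.000.
The mean is pulled above the mode by the posterior's right skew.

MAP = 4.907; posterior mean = 5.000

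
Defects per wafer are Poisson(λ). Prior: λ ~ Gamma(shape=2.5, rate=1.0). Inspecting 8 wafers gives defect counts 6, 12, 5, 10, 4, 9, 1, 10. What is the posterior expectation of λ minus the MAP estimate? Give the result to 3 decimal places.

0.111

Σ counts = 57. Posterior: Gamma(shape = 2.5+57 = 59.5, rate = 1.0+8 = 9.0).
Mode = (α−1)/β = 58.5/9.0 = 6.500.
Mean = α/β = 59.5/9.0 = 6.611.
Difference = 6.611 − 6.500 = 0.111.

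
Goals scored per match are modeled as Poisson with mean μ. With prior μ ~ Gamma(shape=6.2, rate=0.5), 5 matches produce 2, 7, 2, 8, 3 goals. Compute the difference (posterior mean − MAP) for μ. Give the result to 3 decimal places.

Σ counts = 22. Posterior: Gamma(shape = 6.2+22 = 28.2, rate = 0.5+5 = 5.5).
Mode = (α−1)/β = 27.2/5.5 = 4.945.
Mean = α/β = 28.2/5.5 = 5.127.
Difference = 5.127 − 4.945 = 0.182.

0.182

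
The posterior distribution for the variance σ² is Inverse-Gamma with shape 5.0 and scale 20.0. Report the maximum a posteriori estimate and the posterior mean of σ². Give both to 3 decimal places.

Mode = β/(α+1) = 20.0/6.0 = 3.333.
Mean = β/(α−1) = 20.0/4.0 = 5.000.

MAP: 3.333. Posterior mean: 5.000.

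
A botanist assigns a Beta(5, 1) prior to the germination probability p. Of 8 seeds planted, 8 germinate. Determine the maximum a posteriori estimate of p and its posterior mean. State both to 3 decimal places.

maximum a posteriori estimate = 1.000, posterior mean = 0.929

Posterior: Beta(5+8, 1+0) = Beta(13, 1).
Since β = 1 ≤ 1 and α > 1, the Beta density is monotone increasing on [0,1]; the mode is at 1.
Mean = 13/(13+1) = 0.929.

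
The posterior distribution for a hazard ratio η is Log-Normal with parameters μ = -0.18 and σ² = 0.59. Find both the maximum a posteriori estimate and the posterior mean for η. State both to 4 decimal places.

MAP: 0.4630. Posterior mean: 1.1219.

Mode = exp(μ − σ²) = exp(-0.77) = 0.4630.
Mean = exp(μ + σ²/2) = exp(0.115) = 1.1219.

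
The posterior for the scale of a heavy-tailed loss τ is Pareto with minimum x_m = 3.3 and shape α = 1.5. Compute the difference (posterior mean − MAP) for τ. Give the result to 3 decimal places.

6.600

The Pareto density is strictly decreasing on [x_m, ∞), so the mode is x_m = 3.300.
Mean = α·x_m/(α−1) = 1.5·3.3/0.5 = 9.900.
Difference = 9.900 − 3.300 = 6.600.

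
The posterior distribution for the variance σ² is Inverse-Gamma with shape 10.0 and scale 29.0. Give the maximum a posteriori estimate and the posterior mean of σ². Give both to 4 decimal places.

MAP = 2.6364; posterior mean = 3.2222

Mode = β/(α+1) = 29.0/11.0 = 2.6364.
Mean = β/(α−1) = 29.0/9.0 = 3.2222.
The posterior is right-skewed, so the mean exceeds the mode.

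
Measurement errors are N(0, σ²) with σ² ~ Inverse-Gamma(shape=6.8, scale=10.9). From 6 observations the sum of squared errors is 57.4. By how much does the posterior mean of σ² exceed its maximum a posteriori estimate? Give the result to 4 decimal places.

Posterior: Inverse-Gamma(shape = 6.8+6/2 = 9.8, scale = 10.9+57.4/2 = 39.6).
Mode = β/(α+1) = 39.6/10.8 = 3.6667.
Mean = β/(α−1) = 39.6/8.8 = 4.5000.
Difference = 4.5000 − 3.6667 = 0.8333.
The mean is pulled above the mode by the posterior's right skew.

0.8333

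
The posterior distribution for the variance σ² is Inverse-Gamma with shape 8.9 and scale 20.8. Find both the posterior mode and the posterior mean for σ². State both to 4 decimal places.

MAP: 2.1010. Posterior mean: 2.6329.

Mode = β/(α+1) = 20.8/9.9 = 2.1010.
Mean = β/(α−1) = 20.8/7.9 = 2.6329.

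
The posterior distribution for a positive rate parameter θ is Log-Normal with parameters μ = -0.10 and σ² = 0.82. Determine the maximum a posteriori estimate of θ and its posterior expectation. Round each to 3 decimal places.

MAP = 0.399, posterior mean = 1.363

Mode = exp(μ − σ²) = exp(-0.92) = 0.399.
Mean = exp(μ + σ²/2) = exp(0.310) = 1.363.
The posterior is right-skewed, so the mean exceeds the mode.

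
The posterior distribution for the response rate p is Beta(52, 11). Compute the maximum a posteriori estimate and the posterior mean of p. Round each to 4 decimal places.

Mode = (52−1)/(52+11−2) = 51/61 = 0.8361.
Mean = 52/(52+11) = 52/63 = 0.8254.

maximum a posteriori estimate = 0.8361, posterior mean = 0.8254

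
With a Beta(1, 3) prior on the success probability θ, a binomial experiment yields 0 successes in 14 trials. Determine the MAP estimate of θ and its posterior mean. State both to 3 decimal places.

MAP: 0.000. Posterior mean: 0.056.

Posterior: Beta(1+0, 3+14) = Beta(1, 17).
Since α = 1 ≤ 1 and β > 1, the Beta density is monotone decreasing on [0,1]; the mode is at 0.
Mean = 1/(1+17) = 0.056.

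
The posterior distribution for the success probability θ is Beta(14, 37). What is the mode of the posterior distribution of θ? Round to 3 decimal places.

Mode = (14−1)/(14+37−2) = 13/49 = 0.265.
Mean = 14/(14+37) = 14/51 = 0.275.
This is the posterior mode — the MAP estimate.

0.265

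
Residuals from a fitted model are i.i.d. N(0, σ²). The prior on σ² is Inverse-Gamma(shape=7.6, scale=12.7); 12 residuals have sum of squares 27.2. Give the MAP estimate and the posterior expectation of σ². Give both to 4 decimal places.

MAP = 1.8014; posterior mean = 2.0873

Posterior: Inverse-Gamma(shape = 7.6+12/2 = 13.6, scale = 12.7+27.2/2 = 26.3).
Mode = β/(α+1) = 26.3/14.6 = 1.8014.
Mean = β/(α−1) = 26.3/12.6 = 2.0873.
Mean > mode: the posterior has a right tail.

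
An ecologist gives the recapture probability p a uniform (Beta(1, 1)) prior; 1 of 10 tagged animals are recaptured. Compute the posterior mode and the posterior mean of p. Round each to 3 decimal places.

posterior mode = 0.100, posterior mean = 0.167

Posterior: Beta(1+1, 1+9) = Beta(2, 10).
Mode = (2−1)/(2+10−2) = 1/10 = 0.100.
With a flat prior the MAP equals the MLE, 1/10.
Mean = 2/(2+10) = 2/12 = 0.167.
Mean > mode: the posterior has a right tail.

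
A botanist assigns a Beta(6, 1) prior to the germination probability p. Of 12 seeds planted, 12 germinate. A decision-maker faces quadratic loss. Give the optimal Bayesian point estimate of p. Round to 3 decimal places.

0.947

Posterior: Beta(6+12, 1+0) = Beta(18, 1).
Since β = 1 ≤ 1 and α > 1, the Beta density is monotone increasing on [0,1]; the mode is at 1.
Mean = 18/(18+1) = 0.947.
Quadratic loss ⇒ the optimal estimator is the posterior mean.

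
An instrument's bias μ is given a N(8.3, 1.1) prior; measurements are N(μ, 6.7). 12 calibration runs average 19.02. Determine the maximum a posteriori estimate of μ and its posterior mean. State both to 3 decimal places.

maximum a posteriori estimate = 15.411, posterior mean = 15.411

Posterior for μ is Normal. Precision-weighted mean: (1/1.1·8.3 + 12/6.7·19.02) / (1/1.1 + 12/6.7) = 15.411.
A Normal posterior is symmetric, so mode = mean.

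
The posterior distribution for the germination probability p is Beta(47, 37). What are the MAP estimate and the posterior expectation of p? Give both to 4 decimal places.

Mode = (47−1)/(47+37−2) = 46/82 = 0.5610.
Mean = 47/(47+37) = 47/84 = 0.5595.

MAP = 0.5610; posterior mean = 0.5595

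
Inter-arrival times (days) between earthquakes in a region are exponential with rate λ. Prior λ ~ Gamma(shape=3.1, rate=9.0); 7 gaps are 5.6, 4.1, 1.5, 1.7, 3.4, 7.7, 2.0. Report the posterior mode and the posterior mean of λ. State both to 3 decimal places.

MAP = 0.260, posterior mean = 0.289

Σ times = 26.0. Posterior: Gamma(shape = 3.1+7 = 10.1, rate = 9.0+26.0 = 35.0).
Mode = (α−1)/β = 9.1/35.0 = 0.260.
Mean = α/β = 10.1/35.0 = 0.289.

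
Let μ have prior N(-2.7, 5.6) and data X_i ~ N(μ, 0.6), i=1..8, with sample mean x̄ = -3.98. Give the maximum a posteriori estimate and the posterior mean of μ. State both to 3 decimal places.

MAP: -3.963. Posterior mean: -3.963.

Posterior for μ is Normal. Precision-weighted mean: (1/5.6·-2.7 + 8/0.6·-3.98) / (1/5.6 + 8/0.6) = -3.963.
A Normal posterior is symmetric, so mode = mean.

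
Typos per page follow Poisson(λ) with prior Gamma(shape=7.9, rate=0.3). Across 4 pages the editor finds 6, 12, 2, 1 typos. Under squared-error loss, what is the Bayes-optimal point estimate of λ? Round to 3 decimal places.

6.721

Σ counts = 21. Posterior: Gamma(shape = 7.9+21 = 28.9, rate = 0.3+4 = 4.3).
Mode = (α−1)/β = 27.9/4.3 = 6.488.
Mean = α/β = 28.9/4.3 = 6.721.
Squared-error loss ⇒ the optimal estimator is the posterior mean.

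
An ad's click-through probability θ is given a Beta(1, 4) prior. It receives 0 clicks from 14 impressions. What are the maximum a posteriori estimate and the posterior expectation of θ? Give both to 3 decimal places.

θ_MAP = 0.000, E[θ|data] = 0.053

Posterior: Beta(1+0, 4+14) = Beta(1, 18).
Since α = 1 ≤ 1 and β > 1, the Beta density is monotone decreasing on [0,1]; the mode is at 0.
Mean = 1/(1+18) = 0.053.
Right-skewed posterior ⇒ mode < mean.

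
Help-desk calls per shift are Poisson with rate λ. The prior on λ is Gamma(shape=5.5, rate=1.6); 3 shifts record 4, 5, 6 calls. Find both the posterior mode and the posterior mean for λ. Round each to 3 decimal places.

MAP: 4.239. Posterior mean: 4.457.

Σ counts = 15. Posterior: Gamma(shape = 5.5+15 = 20.5, rate = 1.6+3 = 4.6).
Mode = (α−1)/β = 19.5/4.6 = 4.239.
Mean = α/β = 20.5/4.6 = 4.457.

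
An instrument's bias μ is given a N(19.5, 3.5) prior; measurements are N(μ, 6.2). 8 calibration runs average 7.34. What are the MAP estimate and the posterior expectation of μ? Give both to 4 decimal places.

Posterior for μ is Normal. Precision-weighted mean: (1/3.5·19.5 + 8/6.2·7.34) / (1/3.5 + 8/6.2) = 9.5444.
A Normal posterior is symmetric, so mode = mean.

MAP estimate = 9.5444, posterior expectation = 9.5444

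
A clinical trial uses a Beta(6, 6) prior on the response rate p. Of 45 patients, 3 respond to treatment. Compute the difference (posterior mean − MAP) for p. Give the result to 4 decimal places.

0.0124

Posterior: Beta(6+3, 6+42) = Beta(9, 48).
Mode = (9−1)/(9+48−2) = 8/55 = 0.1455.
Mean = 9/(9+48) = 9/57 = 0.1579.
Difference = 0.1579 − 0.1455 = 0.0124.
The posterior is right-skewed, so the mean exceeds the mode.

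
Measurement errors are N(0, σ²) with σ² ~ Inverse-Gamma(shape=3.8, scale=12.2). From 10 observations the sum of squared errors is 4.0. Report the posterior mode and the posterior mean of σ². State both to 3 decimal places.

Posterior: Inverse-Gamma(shape = 3.8+10/2 = 8.8, scale = 12.2+4.0/2 = 14.2).
Mode = β/(α+1) = 14.2/9.8 = 1.449.
Mean = β/(α−1) = 14.2/7.8 = 1.821.
The posterior is right-skewed, so the mean exceeds the mode.

MAP = 1.449; posterior mean = 1.821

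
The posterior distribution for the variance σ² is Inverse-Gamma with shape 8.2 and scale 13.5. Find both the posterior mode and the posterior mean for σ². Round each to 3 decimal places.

Mode = β/(α+1) = 13.5/9.2 = 1.467.
Mean = β/(α−1) = 13.5/7.2 = 1.875.

MAP = 1.467; posterior mean = 1.875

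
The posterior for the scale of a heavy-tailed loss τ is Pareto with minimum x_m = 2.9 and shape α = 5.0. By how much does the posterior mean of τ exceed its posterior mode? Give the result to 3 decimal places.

0.725

The Pareto density is strictly decreasing on [x_m, ∞), so the mode is x_m = 2.900.
Mean = α·x_m/(α−1) = 5.0·2.9/4.0 = 3.625.
Difference = 3.625 − 2.900 = 0.725.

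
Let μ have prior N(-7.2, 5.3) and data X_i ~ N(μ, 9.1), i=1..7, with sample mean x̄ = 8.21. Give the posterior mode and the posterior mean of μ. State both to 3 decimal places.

Posterior for μ is Normal. Precision-weighted mean: (1/5.3·-7.2 + 7/9.1·8.21) / (1/5.3 + 7/9.1) = 5.175.
A Normal posterior is symmetric, so mode = mean.

μ_MAP = 5.175, E[μ|data] = 5.175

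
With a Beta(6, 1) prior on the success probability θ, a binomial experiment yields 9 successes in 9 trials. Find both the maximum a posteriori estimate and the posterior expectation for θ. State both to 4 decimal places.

MAP: 1.0000. Posterior mean: 0.9375.

Posterior: Beta(6+9, 1+0) = Beta(15, 1).
Since β = 1 ≤ 1 and α > 1, the Beta density is monotone increasing on [0,1]; the mode is at 1.
Mean = 15/(15+1) = 0.9375.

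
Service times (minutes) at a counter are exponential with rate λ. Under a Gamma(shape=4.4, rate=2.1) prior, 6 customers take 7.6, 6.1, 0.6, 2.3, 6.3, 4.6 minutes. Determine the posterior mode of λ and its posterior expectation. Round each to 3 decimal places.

MAP = 0.318; posterior mean = 0.351

Σ times = 27.5. Posterior: Gamma(shape = 4.4+6 = 10.4, rate = 2.1+27.5 = 29.6).
Mode = (α−1)/β = 9.4/29.6 = 0.318.
Mean = α/β = 10.4/29.6 = 0.351.
The mean is pulled above the mode by the posterior's right skew.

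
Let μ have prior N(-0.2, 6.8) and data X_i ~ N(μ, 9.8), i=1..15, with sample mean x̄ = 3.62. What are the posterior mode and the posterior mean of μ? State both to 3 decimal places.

Posterior for μ is Normal. Precision-weighted mean: (1/6.8·-0.2 + 15/9.8·3.62) / (1/6.8 + 15/9.8) = 3.285.
A Normal posterior is symmetric, so mode = mean.

MAP = 3.285; posterior mean = 3.285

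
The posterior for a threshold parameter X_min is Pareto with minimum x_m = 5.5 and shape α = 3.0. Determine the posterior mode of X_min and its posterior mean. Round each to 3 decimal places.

MAP: 5.500. Posterior mean: 8.250.

The Pareto density is strictly decreasing on [x_m, ∞), so the mode is x_m = 5.500.
Mean = α·x_m/(α−1) = 3.0·5.5/2.0 = 8.250.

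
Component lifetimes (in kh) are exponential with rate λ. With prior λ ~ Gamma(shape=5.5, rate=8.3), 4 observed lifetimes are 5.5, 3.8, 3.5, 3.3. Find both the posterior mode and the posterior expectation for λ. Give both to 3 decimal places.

λ_MAP = 0.348, E[λ|data] = 0.389

Σ times = 16.1. Posterior: Gamma(shape = 5.5+4 = 9.5, rate = 8.3+16.1 = 24.4).
Mode = (α−1)/β = 8.5/24.4 = 0.348.
Mean = α/β = 9.5/24.4 = 0.389.
The posterior is right-skewed, so the mean exceeds the mode.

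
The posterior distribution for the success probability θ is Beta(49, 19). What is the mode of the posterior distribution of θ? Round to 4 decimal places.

0.7273

Mode = (49−1)/(49+19−2) = 48/66 = 0.7273.
Mean = 49/(49+19) = 49/68 = 0.7206.
This is the posterior mode — the MAP estimate.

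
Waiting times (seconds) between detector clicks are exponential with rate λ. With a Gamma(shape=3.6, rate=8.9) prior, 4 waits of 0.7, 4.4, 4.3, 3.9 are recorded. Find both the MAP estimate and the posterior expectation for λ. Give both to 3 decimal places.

Σ times = 13.3. Posterior: Gamma(shape = 3.6+4 = 7.6, rate = 8.9+13.3 = 22.2).
Mode = (α−1)/β = 6.6/22.2 = 0.297.
Mean = α/β = 7.6/22.2 = 0.342.

MAP = 0.297; posterior mean = 0.342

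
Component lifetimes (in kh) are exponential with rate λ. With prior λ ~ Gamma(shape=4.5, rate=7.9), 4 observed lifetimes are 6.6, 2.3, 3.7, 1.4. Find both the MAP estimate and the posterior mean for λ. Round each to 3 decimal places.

Σ times = 14.0. Posterior: Gamma(shape = 4.5+4 = 8.5, rate = 7.9+14.0 = 21.9).
Mode = (α−1)/β = 7.5/21.9 = 0.342.
Mean = α/β = 8.5/21.9 = 0.388.

λ_MAP = 0.342, E[λ|data] = 0.388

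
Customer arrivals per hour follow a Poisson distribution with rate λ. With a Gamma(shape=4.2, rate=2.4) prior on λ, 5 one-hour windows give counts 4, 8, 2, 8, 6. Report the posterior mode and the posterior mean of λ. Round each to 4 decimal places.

Σ counts = 28. Posterior: Gamma(shape = 4.2+28 = 32.2, rate = 2.4+5 = 7.4).
Mode = (α−1)/β = 31.2/7.4 = 4.2162.
Mean = α/β = 32.2/7.4 = 4.3514.

MAP: 4.2162. Posterior mean: 4.3514.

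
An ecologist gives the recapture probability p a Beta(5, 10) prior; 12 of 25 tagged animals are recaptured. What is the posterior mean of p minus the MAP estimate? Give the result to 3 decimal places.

0.004

Posterior: Beta(5+12, 10+13) = Beta(17, 23).
Mode = (17−1)/(17+23−2) = 16/38 = 0.421.
Mean = 17/(17+23) = 17/40 = 0.425.
Difference = 0.425 − 0.421 = 0.004.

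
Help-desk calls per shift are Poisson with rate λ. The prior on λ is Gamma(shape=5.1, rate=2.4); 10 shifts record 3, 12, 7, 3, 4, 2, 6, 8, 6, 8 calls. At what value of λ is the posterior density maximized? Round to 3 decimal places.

5.089

Σ counts = 59. Posterior: Gamma(shape = 5.1+59 = 64.1, rate = 2.4+10 = 12.4).
Mode = (α−1)/β = 63.1/12.4 = 5.089.
Mean = α/β = 64.1/12.4 = 5.169.
This is the posterior mode — the MAP estimate.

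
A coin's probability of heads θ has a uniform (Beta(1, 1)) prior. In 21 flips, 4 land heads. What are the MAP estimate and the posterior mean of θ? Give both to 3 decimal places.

MAP = 0.190, posterior mean = 0.217

Posterior: Beta(1+4, 1+17) = Beta(5, 18).
Mode = (5−1)/(5+18−2) = 4/21 = 0.190.
Mean = 5/(5+18) = 5/23 = 0.217.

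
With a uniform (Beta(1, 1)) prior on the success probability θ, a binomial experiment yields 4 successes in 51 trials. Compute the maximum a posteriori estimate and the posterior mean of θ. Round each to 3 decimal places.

θ_MAP = 0.078, E[θ|data] = 0.094

Posterior: Beta(1+4, 1+47) = Beta(5, 48).
Mode = (5−1)/(5+48−2) = 4/51 = 0.078.
With a flat prior the MAP equals the MLE, 4/51.
Mean = 5/(5+48) = 5/53 = 0.094.
The mean is pulled above the mode by the posterior's right skew.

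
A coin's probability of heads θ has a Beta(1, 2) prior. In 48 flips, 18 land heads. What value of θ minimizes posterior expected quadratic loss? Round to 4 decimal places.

0.3725

Posterior: Beta(1+18, 2+30) = Beta(19, 32).
Mode = (19−1)/(19+32−2) = 18/49 = 0.3673.
Mean = 19/(19+32) = 19/51 = 0.3725.
Quadratic loss ⇒ the optimal estimator is the posterior mean.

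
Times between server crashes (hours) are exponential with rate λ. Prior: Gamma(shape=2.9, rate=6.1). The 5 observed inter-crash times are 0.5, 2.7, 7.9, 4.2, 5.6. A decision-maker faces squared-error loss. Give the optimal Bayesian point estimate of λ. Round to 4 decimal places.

Σ times = 20.9. Posterior: Gamma(shape = 2.9+5 = 7.9, rate = 6.1+20.9 = 27.0).
Mode = (α−1)/β = 6.9/27.0 = 0.2556.
Mean = α/β = 7.9/27.0 = 0.2926.
Squared-error loss ⇒ the optimal estimator is the posterior mean.

0.2926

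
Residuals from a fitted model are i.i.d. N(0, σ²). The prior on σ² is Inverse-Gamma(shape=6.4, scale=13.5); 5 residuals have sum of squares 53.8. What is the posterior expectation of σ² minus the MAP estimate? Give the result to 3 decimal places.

Posterior: Inverse-Gamma(shape = 6.4+5/2 = 8.9, scale = 13.5+53.8/2 = 40.4).
Mode = β/(α+1) = 40.4/9.9 = 4.081.
Mean = β/(α−1) = 40.4/7.9 = 5.114.
Difference = 5.114 − 4.081 = 1.033.

1.033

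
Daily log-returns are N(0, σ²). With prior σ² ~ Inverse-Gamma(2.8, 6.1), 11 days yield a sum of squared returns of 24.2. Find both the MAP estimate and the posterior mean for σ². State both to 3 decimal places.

Posterior: Inverse-Gamma(shape = 2.8+11/2 = 8.3, scale = 6.1+24.2/2 = 18.2).
Mode = β/(α+1) = 18.2/9.3 = 1.957.
Mean = β/(α−1) = 18.2/7.3 = 2.493.
Mean > mode: the posterior has a right tail.

MAP: 1.957. Posterior mean: 2.493.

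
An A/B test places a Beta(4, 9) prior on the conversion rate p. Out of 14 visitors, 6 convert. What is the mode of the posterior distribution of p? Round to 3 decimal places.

Posterior: Beta(4+6, 9+8) = Beta(10, 17).
Mode = (10−1)/(10+17−2) = 9/25 = 0.360.
Mean = 10/(10+17) = 10/27 = 0.370.
This is the posterior mode — the MAP estimate.

0.360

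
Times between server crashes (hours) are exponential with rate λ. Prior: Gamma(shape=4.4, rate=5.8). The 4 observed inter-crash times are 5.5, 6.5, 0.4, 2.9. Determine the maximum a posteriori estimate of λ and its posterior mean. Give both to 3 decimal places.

Σ times = 15.3. Posterior: Gamma(shape = 4.4+4 = 8.4, rate = 5.8+15.3 = 21.1).
Mode = (α−1)/β = 7.4/21.1 = 0.351.
Mean = α/β = 8.4/21.1 = 0.398.
Mean > mode: the posterior has a right tail.

MAP: 0.351. Posterior mean: 0.398.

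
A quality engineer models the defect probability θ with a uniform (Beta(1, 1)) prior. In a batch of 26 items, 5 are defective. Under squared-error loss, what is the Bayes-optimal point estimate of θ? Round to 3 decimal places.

0.214

Posterior: Beta(1+5, 1+21) = Beta(6, 22).
Mode = (6−1)/(6+22−2) = 5/26 = 0.192.
With a flat prior the MAP equals the MLE, 5/26.
Mean = 6/(6+22) = 6/28 = 0.214.
Squared-error loss ⇒ the optimal estimator is the posterior mean.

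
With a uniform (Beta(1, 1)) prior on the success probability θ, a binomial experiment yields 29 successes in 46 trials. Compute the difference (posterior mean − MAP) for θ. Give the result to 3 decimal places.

Posterior: Beta(1+29, 1+17) = Beta(30, 18).
Mode = (30−1)/(30+18−2) = 29/46 = 0.630.
With a flat prior the MAP equals the MLE, 29/46.
Mean = 30/(30+18) = 30/48 = 0.625.
Difference = 0.625 − 0.630 = -0.005.
The posterior is left-skewed, so the mode exceeds the mean.

-0.005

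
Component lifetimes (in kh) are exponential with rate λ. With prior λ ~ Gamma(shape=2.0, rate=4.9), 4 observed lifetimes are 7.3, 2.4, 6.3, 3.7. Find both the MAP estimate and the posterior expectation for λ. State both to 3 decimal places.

MAP = 0.203; posterior mean = 0.244

Σ times = 19.7. Posterior: Gamma(shape = 2.0+4 = 6.0, rate = 4.9+19.7 = 24.6).
Mode = (α−1)/β = 5.0/24.6 = 0.203.
Mean = α/β = 6.0/24.6 = 0.244.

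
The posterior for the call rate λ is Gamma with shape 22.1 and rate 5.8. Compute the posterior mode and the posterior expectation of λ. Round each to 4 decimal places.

MAP: 3.6379. Posterior mean: 3.8103.

Mode = (α−1)/β = 21.1/5.8 = 3.6379.
Mean = α/β = 22.1/5.8 = 3.8103.
Mean > mode: the posterior has a right tail.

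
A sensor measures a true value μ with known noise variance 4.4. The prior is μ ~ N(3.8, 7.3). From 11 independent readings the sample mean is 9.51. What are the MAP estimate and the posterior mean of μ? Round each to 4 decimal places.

μ_MAP = 9.2134, E[μ|data] = 9.2134

Posterior for μ is Normal. Precision-weighted mean: (1/7.3·3.8 + 11/4.4·9.51) / (1/7.3 + 11/4.4) = 9.2134.
A Normal posterior is symmetric, so mode = mean.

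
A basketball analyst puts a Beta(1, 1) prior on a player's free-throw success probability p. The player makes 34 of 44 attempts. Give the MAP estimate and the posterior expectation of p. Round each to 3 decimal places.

Posterior: Beta(1+34, 1+10) = Beta(35, 11).
Mode = (35−1)/(35+11−2) = 34/44 = 0.773.
Mean = 35/(35+11) = 35/46 = 0.761.

MAP = 0.773; posterior mean = 0.761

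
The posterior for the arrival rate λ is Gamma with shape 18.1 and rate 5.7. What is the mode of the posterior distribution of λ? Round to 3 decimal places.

3.000

Mode = (α−1)/β = 17.1/5.7 = 3.000.
Mean = α/β = 18.1/5.7 = 3.175.
This is the posterior mode — the MAP estimate.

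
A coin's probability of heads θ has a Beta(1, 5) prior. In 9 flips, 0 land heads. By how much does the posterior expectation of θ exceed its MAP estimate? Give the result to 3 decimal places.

0.067

Posterior: Beta(1+0, 5+9) = Beta(1, 14).
Since α = 1 ≤ 1 and β > 1, the Beta density is monotone decreasing on [0,1]; the mode is at 0.
Mean = 1/(1+14) = 0.067.
Difference = 0.067 − 0.000 = 0.067.
The mean is pulled above the mode by the posterior's right skew.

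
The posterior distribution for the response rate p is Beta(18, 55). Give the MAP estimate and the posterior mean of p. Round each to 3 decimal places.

MAP = 0.239; posterior mean = 0.247

Mode = (18−1)/(18+55−2) = 17/71 = 0.239.
Mean = 18/(18+55) = 18/73 = 0.247.
Mean > mode: the posterior has a right tail.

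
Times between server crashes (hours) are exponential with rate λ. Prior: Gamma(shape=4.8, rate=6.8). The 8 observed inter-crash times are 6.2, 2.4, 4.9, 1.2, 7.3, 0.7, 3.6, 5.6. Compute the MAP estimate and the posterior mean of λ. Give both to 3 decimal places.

Σ times = 31.9. Posterior: Gamma(shape = 4.8+8 = 12.8, rate = 6.8+31.9 = 38.7).
Mode = (α−1)/β = 11.8/38.7 = 0.305.
Mean = α/β = 12.8/38.7 = 0.331.
Right-skewed posterior ⇒ mode < mean.

MAP = 0.305; posterior mean = 0.331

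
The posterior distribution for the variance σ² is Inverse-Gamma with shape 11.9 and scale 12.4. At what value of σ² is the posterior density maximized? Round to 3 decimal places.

0.961

Mode = β/(α+1) = 12.4/12.9 = 0.961.
Mean = β/(α−1) = 12.4/10.9 = 1.138.
This is the posterior mode — the MAP estimate.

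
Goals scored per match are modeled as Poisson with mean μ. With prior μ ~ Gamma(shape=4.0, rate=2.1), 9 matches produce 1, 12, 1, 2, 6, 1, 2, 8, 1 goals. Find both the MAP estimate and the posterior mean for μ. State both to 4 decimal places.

MAP = 3.3333, posterior mean = 3.4234

Σ counts = 34. Posterior: Gamma(shape = 4.0+34 = 38.0, rate = 2.1+9 = 11.1).
Mode = (α−1)/β = 37.0/11.1 = 3.3333.
Mean = α/β = 38.0/11.1 = 3.4234.
Right-skewed posterior ⇒ mode < mean.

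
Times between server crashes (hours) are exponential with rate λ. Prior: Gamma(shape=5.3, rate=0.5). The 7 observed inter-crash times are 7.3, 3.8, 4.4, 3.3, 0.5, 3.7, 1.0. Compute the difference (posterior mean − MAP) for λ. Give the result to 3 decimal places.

Σ times = 24.0. Posterior: Gamma(shape = 5.3+7 = 12.3, rate = 0.5+24.0 = 24.5).
Mode = (α−1)/β = 11.3/24.5 = 0.461.
Mean = α/β = 12.3/24.5 = 0.502.
Difference = 0.502 − 0.461 = 0.041.

0.041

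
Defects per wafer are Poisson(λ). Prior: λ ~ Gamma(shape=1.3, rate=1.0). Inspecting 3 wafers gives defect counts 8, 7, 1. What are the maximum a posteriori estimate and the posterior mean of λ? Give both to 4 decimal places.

Σ counts = 16. Posterior: Gamma(shape = 1.3+16 = 17.3, rate = 1.0+3 = 4.0).
Mode = (α−1)/β = 16.3/4.0 = 4.0750.
Mean = α/β = 17.3/4.0 = 4.3250.

MAP: 4.0750. Posterior mean: 4.3250.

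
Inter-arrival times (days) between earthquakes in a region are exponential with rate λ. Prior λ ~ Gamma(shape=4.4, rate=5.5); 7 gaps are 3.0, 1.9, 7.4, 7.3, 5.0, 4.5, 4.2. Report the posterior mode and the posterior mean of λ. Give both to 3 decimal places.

Σ times = 33.3. Posterior: Gamma(shape = 4.4+7 = 11.4, rate = 5.5+33.3 = 38.8).
Mode = (α−1)/β = 10.4/38.8 = 0.268.
Mean = α/β = 11.4/38.8 = 0.294.
Right-skewed posterior ⇒ mode < mean.

MAP = 0.268; posterior mean = 0.294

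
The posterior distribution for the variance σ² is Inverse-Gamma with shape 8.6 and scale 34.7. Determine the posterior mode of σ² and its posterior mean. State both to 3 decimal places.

MAP = 3.615, posterior mean = 4.566

Mode = β/(α+1) = 34.7/9.6 = 3.615.
Mean = β/(α−1) = 34.7/7.6 = 4.566.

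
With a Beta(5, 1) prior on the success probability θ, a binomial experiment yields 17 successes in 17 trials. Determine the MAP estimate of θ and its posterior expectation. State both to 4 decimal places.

Posterior: Beta(5+17, 1+0) = Beta(22, 1).
Since β = 1 ≤ 1 and α > 1, the Beta density is monotone increasing on [0,1]; the mode is at 1.
Mean = 22/(22+1) = 0.9565.

θ_MAP = 1.0000, E[θ|data] = 0.9565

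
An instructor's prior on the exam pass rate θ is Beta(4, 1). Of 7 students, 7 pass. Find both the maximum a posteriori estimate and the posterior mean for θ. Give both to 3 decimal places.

maximum a posteriori estimate = 1.000, posterior mean = 0.917

Posterior: Beta(4+7, 1+0) = Beta(11, 1).
Since β = 1 ≤ 1 and α > 1, the Beta density is monotone increasing on [0,1]; the mode is at 1.
Mean = 11/(11+1) = 0.917.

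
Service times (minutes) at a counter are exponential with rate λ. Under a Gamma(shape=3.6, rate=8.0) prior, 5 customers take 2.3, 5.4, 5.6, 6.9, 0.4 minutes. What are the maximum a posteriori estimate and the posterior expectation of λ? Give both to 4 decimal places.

Σ times = 20.6. Posterior: Gamma(shape = 3.6+5 = 8.6, rate = 8.0+20.6 = 28.6).
Mode = (α−1)/β = 7.6/28.6 = 0.2657.
Mean = α/β = 8.6/28.6 = 0.3007.

maximum a posteriori estimate = 0.2657, posterior expectation = 0.3007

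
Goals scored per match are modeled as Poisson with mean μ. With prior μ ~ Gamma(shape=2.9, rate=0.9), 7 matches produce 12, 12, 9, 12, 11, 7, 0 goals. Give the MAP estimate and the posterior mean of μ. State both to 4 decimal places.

Σ counts = 63. Posterior: Gamma(shape = 2.9+63 = 65.9, rate = 0.9+7 = 7.9).
Mode = (α−1)/β = 64.9/7.9 = 8.2152.
Mean = α/β = 65.9/7.9 = 8.3418.
Mean > mode: the posterior has a right tail.

μ_MAP = 8.2152, E[μ|data] = 8.3418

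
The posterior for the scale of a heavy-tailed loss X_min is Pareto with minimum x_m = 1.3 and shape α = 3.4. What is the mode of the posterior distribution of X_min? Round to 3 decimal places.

The Pareto density is strictly decreasing on [x_m, ∞), so the mode is x_m = 1.300.
Mean = α·x_m/(α−1) = 3.4·1.3/2.4 = 1.842.
This is the posterior mode — the MAP estimate.

1.300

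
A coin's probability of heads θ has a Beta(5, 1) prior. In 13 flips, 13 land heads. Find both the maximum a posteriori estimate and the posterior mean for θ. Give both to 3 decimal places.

MAP: 1.000. Posterior mean: 0.947.

Posterior: Beta(5+13, 1+0) = Beta(18, 1).
Since β = 1 ≤ 1 and α > 1, the Beta density is monotone increasing on [0,1]; the mode is at 1.
Mean = 18/(18+1) = 0.947.
Left-skewed posterior ⇒ mean < mode.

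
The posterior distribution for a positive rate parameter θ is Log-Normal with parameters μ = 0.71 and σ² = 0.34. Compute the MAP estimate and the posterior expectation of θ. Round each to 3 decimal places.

MAP = 1.448; posterior mean = 2.411

Mode = exp(μ − σ²) = exp(0.37) = 1.448.
Mean = exp(μ + σ²/2) = exp(0.880) = 2.411.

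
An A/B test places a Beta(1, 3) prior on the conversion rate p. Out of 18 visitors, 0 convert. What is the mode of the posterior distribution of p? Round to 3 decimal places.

0.000

Posterior: Beta(1+0, 3+18) = Beta(1, 21).
Since α = 1 ≤ 1 and β > 1, the Beta density is monotone decreasing on [0,1]; the mode is at 0.
Mean = 1/(1+21) = 0.045.
This is the posterior mode — the MAP estimate.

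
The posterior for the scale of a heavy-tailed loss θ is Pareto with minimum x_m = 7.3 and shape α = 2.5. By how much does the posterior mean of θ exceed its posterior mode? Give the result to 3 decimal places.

The Pareto density is strictly decreasing on [x_m, ∞), so the mode is x_m = 7.300.
Mean = α·x_m/(α−1) = 2.5·7.3/1.5 = 12.167.
Difference = 12.167 − 7.300 = 4.867.

4.867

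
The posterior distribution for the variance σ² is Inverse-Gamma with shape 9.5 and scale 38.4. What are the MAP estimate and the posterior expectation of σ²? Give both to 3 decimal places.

MAP estimate = 3.657, posterior expectation = 4.518

Mode = β/(α+1) = 38.4/10.5 = 3.657.
Mean = β/(α−1) = 38.4/8.5 = 4.518.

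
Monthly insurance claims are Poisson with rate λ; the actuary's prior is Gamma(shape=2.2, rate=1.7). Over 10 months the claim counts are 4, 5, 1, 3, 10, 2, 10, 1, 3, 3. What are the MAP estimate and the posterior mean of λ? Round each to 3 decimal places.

MAP estimate = 3.692, posterior mean = 3.778

Σ counts = 42. Posterior: Gamma(shape = 2.2+42 = 44.2, rate = 1.7+10 = 11.7).
Mode = (α−1)/β = 43.2/11.7 = 3.692.
Mean = α/β = 44.2/11.7 = 3.778.
Mean > mode: the posterior has a right tail.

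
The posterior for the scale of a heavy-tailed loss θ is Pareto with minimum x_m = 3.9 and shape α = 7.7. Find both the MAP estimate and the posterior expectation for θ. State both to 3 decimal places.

The Pareto density is strictly decreasing on [x_m, ∞), so the mode is x_m = 3.900.
Mean = α·x_m/(α−1) = 7.7·3.9/6.7 = 4.482.

MAP estimate = 3.900, posterior expectation = 4.482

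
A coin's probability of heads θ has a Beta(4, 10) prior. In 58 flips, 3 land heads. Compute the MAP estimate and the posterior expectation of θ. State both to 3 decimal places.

Posterior: Beta(4+3, 10+55) = Beta(7, 65).
Mode = (7−1)/(7+65−2) = 6/70 = 0.086.
Mean = 7/(7+65) = 7/72 = 0.097.

MAP = 0.086; posterior mean = 0.097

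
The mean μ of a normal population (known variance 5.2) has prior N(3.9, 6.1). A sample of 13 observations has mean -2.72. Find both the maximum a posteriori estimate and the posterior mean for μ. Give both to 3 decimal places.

μ_MAP = -2.313, E[μ|data] = -2.313

Posterior for μ is Normal. Precision-weighted mean: (1/6.1·3.9 + 13/5.2·-2.72) / (1/6.1 + 13/5.2) = -2.313.
A Normal posterior is symmetric, so mode = mean.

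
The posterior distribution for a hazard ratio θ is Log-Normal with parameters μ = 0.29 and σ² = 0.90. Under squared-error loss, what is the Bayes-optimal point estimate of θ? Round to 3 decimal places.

Mode = exp(μ − σ²) = exp(-0.61) = 0.543.
Mean = exp(μ + σ²/2) = exp(0.740) = 2.096.
Squared-error loss ⇒ the optimal estimator is the posterior mean.

2.096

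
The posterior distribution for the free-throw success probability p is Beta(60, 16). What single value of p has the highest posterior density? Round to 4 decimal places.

0.7973

Mode = (60−1)/(60+16−2) = 59/74 = 0.7973.
Mean = 60/(60+16) = 60/76 = 0.7895.
This is the posterior mode — the MAP estimate.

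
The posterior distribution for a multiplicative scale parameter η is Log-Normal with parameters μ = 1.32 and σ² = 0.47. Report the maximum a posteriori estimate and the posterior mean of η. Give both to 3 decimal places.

Mode = exp(μ − σ²) = exp(0.85) = 2.340.
Mean = exp(μ + σ²/2) = exp(1.555) = 4.735.
The posterior is right-skewed, so the mean exceeds the mode.

MAP: 2.340. Posterior mean: 4.735.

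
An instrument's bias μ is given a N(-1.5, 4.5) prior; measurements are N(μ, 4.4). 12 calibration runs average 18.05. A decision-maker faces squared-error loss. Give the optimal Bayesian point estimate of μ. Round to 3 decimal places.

16.577

Posterior for μ is Normal. Precision-weighted mean: (1/4.5·-1.5 + 12/4.4·18.05) / (1/4.5 + 12/4.4) = 16.577.
A Normal posterior is symmetric, so mode = mean.
Squared-error loss ⇒ the optimal estimator is the posterior mean.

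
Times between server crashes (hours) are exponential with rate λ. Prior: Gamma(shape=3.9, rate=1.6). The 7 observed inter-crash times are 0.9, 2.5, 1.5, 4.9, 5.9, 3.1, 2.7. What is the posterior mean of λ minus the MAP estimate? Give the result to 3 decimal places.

Σ times = 21.5. Posterior: Gamma(shape = 3.9+7 = 10.9, rate = 1.6+21.5 = 23.1).
Mode = (α−1)/β = 9.9/23.1 = 0.429.
Mean = α/β = 10.9/23.1 = 0.472.
Difference = 0.472 − 0.429 = 0.043.
The posterior is right-skewed, so the mean exceeds the mode.

0.043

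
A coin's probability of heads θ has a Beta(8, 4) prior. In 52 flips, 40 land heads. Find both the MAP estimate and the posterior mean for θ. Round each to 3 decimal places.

Posterior: Beta(8+40, 4+12) = Beta(48, 16).
Mode = (48−1)/(48+16−2) = 47/62 = 0.758.
Mean = 48/(48+16) = 48/64 = 0.750.
Mode > mean: the posterior has a left tail.

MAP estimate = 0.758, posterior mean = 0.750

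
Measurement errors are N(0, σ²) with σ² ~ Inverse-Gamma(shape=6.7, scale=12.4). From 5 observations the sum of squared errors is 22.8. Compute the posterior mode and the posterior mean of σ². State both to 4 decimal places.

MAP = 2.3333; posterior mean = 2.9024

Posterior: Inverse-Gamma(shape = 6.7+5/2 = 9.2, scale = 12.4+22.8/2 = 23.8).
Mode = β/(α+1) = 23.8/10.2 = 2.3333.
Mean = β/(α−1) = 23.8/8.2 = 2.9024.
Mean > mode: the posterior has a right tail.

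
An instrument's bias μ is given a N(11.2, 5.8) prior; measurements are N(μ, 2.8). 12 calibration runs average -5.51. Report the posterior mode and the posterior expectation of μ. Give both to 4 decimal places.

Posterior for μ is Normal. Precision-weighted mean: (1/5.8·11.2 + 12/2.8·-5.51) / (1/5.8 + 12/2.8) = -4.8638.
A Normal posterior is symmetric, so mode = mean.

μ_MAP = -4.8638, E[μ|data] = -4.8638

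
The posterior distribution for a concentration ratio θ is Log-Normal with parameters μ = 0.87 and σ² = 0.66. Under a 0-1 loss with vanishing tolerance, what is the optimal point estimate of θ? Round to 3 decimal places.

1.234

Mode = exp(μ − σ²) = exp(0.21) = 1.234.
Mean = exp(μ + σ²/2) = exp(1.200) = 3.320.
This is the posterior mode — the MAP estimate.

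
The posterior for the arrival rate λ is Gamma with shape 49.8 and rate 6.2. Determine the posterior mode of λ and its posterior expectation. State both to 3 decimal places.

posterior mode = 7.871, posterior expectation = 8.032

Mode = (α−1)/β = 48.8/6.2 = 7.871.
Mean = α/β = 49.8/6.2 = 8.032.
The posterior is right-skewed, so the mean exceeds the mode.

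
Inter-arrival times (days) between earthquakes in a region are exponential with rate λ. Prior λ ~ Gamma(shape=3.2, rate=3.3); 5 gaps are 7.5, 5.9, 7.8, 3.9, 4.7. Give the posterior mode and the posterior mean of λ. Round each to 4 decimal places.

MAP: 0.2175. Posterior mean: 0.2477.

Σ times = 29.8. Posterior: Gamma(shape = 3.2+5 = 8.2, rate = 3.3+29.8 = 33.1).
Mode = (α−1)/β = 7.2/33.1 = 0.2175.
Mean = α/β = 8.2/33.1 = 0.2477.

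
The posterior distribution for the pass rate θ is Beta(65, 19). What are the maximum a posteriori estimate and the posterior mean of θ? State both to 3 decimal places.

MAP: 0.780. Posterior mean: 0.774.

Mode = (65−1)/(65+19−2) = 64/82 = 0.780.
Mean = 65/(65+19) = 65/84 = 0.774.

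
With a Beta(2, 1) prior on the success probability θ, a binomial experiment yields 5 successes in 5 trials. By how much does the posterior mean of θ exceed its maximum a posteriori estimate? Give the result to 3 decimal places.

Posterior: Beta(2+5, 1+0) = Beta(7, 1).
Since β = 1 ≤ 1 and α > 1, the Beta density is monotone increasing on [0,1]; the mode is at 1.
Mean = 7/(7+1) = 0.875.
Difference = 0.875 − 1.000 = -0.125.
Mode > mean: the posterior has a left tail.

-0.125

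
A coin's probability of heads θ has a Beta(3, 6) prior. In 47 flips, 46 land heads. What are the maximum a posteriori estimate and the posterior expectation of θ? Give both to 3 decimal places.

MAP = 0.889; posterior mean = 0.875

Posterior: Beta(3+46, 6+1) = Beta(49, 7).
Mode = (49−1)/(49+7−2) = 48/54 = 0.889.
Mean = 49/(49+7) = 49/56 = 0.875.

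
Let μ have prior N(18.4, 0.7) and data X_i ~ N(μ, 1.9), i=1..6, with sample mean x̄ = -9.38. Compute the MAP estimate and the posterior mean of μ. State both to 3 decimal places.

Posterior for μ is Normal. Precision-weighted mean: (1/0.7·18.4 + 6/1.9·-9.38) / (1/0.7 + 6/1.9) = -0.727.
A Normal posterior is symmetric, so mode = mean.

MAP = -0.727, posterior mean = -0.727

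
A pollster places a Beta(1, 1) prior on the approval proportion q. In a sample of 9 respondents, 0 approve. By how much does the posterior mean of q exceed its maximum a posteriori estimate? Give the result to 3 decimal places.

Posterior: Beta(1+0, 1+9) = Beta(1, 10).
Since α = 1 ≤ 1 and β > 1, the Beta density is monotone decreasing on [0,1]; the mode is at 0.
Mean = 1/(1+10) = 0.091.
Difference = 0.091 − 0.000 = 0.091.
Mean > mode: the posterior has a right tail.

0.091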